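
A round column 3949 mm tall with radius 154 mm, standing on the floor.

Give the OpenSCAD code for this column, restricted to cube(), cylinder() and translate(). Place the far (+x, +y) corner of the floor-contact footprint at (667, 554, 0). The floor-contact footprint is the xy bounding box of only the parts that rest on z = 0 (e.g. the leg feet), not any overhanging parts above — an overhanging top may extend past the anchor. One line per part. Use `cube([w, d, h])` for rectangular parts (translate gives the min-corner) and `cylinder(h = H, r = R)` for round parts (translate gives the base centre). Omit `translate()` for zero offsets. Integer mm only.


translate([513, 400, 0]) cylinder(h = 3949, r = 154);


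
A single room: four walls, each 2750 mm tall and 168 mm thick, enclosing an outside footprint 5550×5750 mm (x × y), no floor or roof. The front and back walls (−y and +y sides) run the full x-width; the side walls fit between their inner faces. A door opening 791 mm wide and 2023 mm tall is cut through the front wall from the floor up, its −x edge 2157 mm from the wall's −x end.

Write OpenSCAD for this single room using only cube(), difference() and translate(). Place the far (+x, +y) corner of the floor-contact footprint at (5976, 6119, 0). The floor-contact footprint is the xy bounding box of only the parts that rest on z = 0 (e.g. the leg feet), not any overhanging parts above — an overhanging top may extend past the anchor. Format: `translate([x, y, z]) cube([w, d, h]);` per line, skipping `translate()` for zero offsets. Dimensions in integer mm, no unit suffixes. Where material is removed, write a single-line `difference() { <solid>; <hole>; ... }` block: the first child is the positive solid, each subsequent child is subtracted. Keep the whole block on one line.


difference() { translate([426, 369, 0]) cube([5550, 168, 2750]); translate([2583, 369, 0]) cube([791, 168, 2023]); }
translate([426, 5951, 0]) cube([5550, 168, 2750]);
translate([426, 537, 0]) cube([168, 5414, 2750]);
translate([5808, 537, 0]) cube([168, 5414, 2750]);


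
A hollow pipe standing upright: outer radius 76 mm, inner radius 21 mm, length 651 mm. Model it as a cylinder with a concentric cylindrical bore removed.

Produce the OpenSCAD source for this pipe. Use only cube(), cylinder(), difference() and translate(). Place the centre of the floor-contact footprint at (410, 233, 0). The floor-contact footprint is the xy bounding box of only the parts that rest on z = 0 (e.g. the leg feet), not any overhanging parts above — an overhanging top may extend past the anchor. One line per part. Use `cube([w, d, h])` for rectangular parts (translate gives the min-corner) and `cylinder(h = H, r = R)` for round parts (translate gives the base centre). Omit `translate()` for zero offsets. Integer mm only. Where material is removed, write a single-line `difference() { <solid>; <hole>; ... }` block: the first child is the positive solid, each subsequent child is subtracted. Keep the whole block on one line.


difference() { translate([410, 233, 0]) cylinder(h = 651, r = 76); translate([410, 233, 0]) cylinder(h = 651, r = 21); }


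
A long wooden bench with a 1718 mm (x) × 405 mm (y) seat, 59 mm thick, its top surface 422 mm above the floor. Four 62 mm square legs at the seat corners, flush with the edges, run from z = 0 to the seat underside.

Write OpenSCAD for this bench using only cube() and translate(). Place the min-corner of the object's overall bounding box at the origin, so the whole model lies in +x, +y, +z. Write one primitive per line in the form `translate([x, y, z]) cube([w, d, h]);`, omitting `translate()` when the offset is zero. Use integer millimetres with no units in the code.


// leg_h = 422 − 59 = 363
translate([0, 0, 363]) cube([1718, 405, 59]);
cube([62, 62, 363]);
translate([0, 343, 0]) cube([62, 62, 363]);
translate([1656, 0, 0]) cube([62, 62, 363]);
translate([1656, 343, 0]) cube([62, 62, 363]);


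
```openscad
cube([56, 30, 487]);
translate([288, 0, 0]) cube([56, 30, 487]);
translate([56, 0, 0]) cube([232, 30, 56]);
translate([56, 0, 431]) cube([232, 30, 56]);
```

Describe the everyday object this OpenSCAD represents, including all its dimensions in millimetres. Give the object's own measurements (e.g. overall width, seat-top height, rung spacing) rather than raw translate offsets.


A rectangular picture frame lying in the x–z plane (depth along y). The opening is 232 mm wide (x) by 375 mm tall (z), surrounded by a border 56 mm wide on all four sides. The frame is 30 mm deep and is made of two full-height vertical stiles with two horizontal rails fitted between them.


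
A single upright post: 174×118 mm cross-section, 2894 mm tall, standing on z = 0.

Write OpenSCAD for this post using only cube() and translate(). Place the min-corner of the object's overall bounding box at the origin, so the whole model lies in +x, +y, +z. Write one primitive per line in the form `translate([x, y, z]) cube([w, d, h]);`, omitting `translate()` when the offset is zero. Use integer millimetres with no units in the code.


cube([174, 118, 2894]);


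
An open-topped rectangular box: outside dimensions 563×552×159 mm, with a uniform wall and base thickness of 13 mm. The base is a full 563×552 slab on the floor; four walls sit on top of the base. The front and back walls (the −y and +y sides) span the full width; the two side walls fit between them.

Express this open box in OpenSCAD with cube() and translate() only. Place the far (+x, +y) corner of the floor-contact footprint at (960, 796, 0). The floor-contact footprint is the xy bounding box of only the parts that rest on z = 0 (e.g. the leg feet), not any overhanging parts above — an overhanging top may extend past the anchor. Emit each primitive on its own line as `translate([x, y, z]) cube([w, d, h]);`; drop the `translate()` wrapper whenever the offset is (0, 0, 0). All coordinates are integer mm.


translate([397, 244, 0]) cube([563, 552, 13]);
translate([397, 244, 13]) cube([563, 13, 146]);
translate([397, 783, 13]) cube([563, 13, 146]);
translate([397, 257, 13]) cube([13, 526, 146]);
translate([947, 257, 13]) cube([13, 526, 146]);


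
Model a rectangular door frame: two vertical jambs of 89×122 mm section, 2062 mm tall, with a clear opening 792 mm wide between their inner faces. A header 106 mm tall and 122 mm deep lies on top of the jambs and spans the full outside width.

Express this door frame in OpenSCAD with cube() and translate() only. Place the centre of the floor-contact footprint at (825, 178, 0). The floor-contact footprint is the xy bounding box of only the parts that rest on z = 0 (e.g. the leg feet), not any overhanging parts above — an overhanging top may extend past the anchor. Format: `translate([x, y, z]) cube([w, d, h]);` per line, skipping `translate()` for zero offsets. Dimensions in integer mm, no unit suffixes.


translate([340, 117, 0]) cube([89, 122, 2062]);
translate([1221, 117, 0]) cube([89, 122, 2062]);
translate([340, 117, 2062]) cube([970, 122, 106]);


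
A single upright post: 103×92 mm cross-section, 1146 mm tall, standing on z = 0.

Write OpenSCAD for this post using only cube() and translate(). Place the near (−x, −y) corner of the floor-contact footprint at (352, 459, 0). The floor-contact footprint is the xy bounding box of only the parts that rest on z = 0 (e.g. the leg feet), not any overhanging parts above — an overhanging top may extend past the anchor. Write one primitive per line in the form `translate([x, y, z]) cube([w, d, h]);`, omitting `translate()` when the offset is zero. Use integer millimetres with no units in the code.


translate([352, 459, 0]) cube([103, 92, 1146]);


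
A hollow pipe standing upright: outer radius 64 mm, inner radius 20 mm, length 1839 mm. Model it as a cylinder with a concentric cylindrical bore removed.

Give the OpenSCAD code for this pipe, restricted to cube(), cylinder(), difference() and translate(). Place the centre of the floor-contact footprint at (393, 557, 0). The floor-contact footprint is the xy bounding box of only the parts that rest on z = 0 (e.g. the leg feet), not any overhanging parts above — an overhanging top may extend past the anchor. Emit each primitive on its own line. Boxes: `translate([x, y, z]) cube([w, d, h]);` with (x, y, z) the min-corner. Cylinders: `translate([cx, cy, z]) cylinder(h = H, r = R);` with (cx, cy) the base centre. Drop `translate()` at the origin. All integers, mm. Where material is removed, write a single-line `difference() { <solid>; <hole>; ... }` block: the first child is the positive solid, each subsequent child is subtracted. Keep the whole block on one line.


difference() { translate([393, 557, 0]) cylinder(h = 1839, r = 64); translate([393, 557, 0]) cylinder(h = 1839, r = 20); }


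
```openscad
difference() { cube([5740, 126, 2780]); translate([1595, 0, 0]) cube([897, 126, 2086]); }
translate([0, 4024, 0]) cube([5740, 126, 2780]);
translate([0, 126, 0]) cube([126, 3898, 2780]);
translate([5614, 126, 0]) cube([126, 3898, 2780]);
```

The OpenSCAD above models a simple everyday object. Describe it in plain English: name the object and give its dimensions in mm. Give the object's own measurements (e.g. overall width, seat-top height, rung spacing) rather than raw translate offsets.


A single room: four walls, each 2780 mm tall and 126 mm thick, enclosing an outside footprint 5740×4150 mm (x × y), no floor or roof. The front and back walls (−y and +y sides) run the full x-width; the side walls fit between their inner faces. A door opening 897 mm wide and 2086 mm tall is cut through the front wall from the floor up, its −x edge 1595 mm from the wall's −x end.


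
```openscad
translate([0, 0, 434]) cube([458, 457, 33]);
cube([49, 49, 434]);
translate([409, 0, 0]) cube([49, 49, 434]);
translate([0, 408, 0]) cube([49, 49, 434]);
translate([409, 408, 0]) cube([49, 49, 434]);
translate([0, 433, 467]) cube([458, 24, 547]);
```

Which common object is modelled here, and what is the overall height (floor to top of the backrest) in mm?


A chair. The overall height is 1014 mm.

A slab on four corner posts with a tall panel at the back — a chair. The seat slab sits at z = 434 with thickness 33, and the 547 mm backrest starts at the seat top, so the overall height is 434 + 33 + 547 = 1014 mm.


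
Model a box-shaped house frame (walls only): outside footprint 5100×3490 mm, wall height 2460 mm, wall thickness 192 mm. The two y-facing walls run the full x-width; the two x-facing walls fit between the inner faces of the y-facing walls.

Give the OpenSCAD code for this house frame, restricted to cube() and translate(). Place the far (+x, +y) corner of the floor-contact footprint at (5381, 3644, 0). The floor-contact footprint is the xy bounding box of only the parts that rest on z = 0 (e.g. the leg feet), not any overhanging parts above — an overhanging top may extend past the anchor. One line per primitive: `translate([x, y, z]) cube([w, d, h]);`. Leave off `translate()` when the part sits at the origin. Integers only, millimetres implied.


translate([281, 154, 0]) cube([5100, 192, 2460]);
translate([281, 3452, 0]) cube([5100, 192, 2460]);
translate([281, 346, 0]) cube([192, 3106, 2460]);
translate([5189, 346, 0]) cube([192, 3106, 2460]);


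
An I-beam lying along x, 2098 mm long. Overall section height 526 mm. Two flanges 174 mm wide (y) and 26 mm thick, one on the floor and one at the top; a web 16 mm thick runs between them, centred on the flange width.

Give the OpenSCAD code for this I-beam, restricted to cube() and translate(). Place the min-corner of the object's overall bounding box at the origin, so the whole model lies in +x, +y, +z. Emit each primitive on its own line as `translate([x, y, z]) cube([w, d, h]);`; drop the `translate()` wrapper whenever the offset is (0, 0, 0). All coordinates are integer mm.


cube([2098, 174, 26]);
translate([0, 79, 26]) cube([2098, 16, 474]);
translate([0, 0, 500]) cube([2098, 174, 26]);


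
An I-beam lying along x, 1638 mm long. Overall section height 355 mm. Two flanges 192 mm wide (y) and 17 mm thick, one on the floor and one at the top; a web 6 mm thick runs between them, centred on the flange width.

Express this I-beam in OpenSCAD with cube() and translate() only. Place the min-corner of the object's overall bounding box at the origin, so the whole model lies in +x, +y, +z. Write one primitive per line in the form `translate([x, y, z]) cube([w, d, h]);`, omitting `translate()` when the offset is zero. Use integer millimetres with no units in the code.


cube([1638, 192, 17]);
translate([0, 93, 17]) cube([1638, 6, 321]);
translate([0, 0, 338]) cube([1638, 192, 17]);


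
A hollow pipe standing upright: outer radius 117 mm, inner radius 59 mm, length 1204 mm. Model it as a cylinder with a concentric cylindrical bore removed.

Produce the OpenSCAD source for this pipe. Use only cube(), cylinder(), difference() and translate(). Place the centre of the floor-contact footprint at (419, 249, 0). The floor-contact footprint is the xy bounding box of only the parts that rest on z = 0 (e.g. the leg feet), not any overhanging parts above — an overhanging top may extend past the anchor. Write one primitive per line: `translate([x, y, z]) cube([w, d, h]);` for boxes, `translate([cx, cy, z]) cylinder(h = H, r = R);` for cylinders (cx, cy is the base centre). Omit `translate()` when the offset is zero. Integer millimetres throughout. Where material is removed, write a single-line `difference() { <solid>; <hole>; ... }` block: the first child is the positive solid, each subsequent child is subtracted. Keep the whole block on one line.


difference() { translate([419, 249, 0]) cylinder(h = 1204, r = 117); translate([419, 249, 0]) cylinder(h = 1204, r = 59); }


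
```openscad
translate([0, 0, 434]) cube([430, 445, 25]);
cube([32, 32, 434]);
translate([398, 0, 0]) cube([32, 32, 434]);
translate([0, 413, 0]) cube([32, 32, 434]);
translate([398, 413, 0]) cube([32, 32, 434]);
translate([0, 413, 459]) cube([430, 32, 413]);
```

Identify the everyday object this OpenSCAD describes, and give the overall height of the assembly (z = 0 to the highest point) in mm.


A chair. The overall height is 872 mm.

A slab on four corner posts with a tall panel at the back — a chair. The seat slab sits at z = 434 with thickness 25, and the 413 mm backrest starts at the seat top, so the overall height is 434 + 25 + 413 = 872 mm.


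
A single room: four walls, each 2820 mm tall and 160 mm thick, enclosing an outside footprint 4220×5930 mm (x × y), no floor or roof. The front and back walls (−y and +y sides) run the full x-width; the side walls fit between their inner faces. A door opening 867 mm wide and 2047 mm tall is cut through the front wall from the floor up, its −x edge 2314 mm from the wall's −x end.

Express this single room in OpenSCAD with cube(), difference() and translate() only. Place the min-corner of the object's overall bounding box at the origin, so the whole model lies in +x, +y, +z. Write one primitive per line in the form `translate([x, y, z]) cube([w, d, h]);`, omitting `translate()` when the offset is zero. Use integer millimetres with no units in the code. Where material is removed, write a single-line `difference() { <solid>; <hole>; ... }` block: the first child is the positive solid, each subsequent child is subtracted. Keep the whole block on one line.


difference() { cube([4220, 160, 2820]); translate([2314, 0, 0]) cube([867, 160, 2047]); }
translate([0, 5770, 0]) cube([4220, 160, 2820]);
translate([0, 160, 0]) cube([160, 5610, 2820]);
translate([4060, 160, 0]) cube([160, 5610, 2820]);


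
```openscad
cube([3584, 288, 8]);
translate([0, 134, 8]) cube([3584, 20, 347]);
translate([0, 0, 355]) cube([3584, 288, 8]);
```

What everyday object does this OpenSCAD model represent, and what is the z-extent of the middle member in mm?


An I-beam. The web height is 347 mm.

Two wide flanges with a thin centred web — an I-beam. Overall 363 mm minus two 8 mm flanges gives a web of 363 − 2·8 = 347 mm.


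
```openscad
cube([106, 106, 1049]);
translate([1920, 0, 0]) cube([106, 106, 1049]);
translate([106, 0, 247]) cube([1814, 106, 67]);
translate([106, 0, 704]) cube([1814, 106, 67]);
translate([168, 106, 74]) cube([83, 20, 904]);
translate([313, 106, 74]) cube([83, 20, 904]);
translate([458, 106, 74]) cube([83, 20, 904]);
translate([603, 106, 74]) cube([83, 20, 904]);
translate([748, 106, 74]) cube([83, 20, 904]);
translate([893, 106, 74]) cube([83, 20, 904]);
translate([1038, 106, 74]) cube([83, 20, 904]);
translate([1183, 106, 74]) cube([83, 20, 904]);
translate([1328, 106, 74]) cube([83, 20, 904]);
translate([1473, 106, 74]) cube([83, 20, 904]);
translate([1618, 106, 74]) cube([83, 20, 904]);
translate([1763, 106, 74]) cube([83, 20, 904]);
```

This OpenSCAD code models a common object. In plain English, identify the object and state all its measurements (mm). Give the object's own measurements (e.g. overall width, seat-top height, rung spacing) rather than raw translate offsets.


A fence section. Two 106×106 mm posts, 1049 mm tall, stand on the floor with a clear span of 1814 mm between their inner faces. Two horizontal rails of 106×67 mm section span the gap between the posts with their undersides at z = 247 mm and z = 704 mm, flush with the posts' −y face. 12 pickets, each 83 mm wide, 20 mm thick and 904 mm tall, are fixed to the +y face of the rails with their bottoms at z = 74 mm, spaced across the span with a 62 mm gap after the −x post and between neighbouring pickets, with 74 mm left before the +x post.


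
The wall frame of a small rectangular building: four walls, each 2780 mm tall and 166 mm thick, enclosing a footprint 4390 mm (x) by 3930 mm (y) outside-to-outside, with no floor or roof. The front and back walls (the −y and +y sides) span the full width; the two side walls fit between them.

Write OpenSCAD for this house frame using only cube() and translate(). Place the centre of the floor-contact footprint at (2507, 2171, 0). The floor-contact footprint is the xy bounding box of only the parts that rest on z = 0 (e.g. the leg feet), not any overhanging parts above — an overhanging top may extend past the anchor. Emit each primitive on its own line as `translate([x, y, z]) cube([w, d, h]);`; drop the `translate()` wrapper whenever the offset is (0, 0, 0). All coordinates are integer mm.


translate([312, 206, 0]) cube([4390, 166, 2780]);
translate([312, 3970, 0]) cube([4390, 166, 2780]);
translate([312, 372, 0]) cube([166, 3598, 2780]);
translate([4536, 372, 0]) cube([166, 3598, 2780]);


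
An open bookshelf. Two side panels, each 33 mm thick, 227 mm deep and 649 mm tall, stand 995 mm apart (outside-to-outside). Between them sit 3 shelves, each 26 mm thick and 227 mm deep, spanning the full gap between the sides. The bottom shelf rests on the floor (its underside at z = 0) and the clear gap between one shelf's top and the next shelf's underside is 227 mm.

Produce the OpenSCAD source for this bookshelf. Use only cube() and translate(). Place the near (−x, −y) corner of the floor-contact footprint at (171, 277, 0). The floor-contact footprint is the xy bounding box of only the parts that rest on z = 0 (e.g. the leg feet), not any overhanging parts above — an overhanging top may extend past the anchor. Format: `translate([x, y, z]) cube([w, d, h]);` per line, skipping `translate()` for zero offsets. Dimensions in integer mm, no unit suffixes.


translate([171, 277, 0]) cube([33, 227, 649]);
translate([1133, 277, 0]) cube([33, 227, 649]);
translate([204, 277, 0]) cube([929, 227, 26]);
translate([204, 277, 253]) cube([929, 227, 26]);
translate([204, 277, 506]) cube([929, 227, 26]);


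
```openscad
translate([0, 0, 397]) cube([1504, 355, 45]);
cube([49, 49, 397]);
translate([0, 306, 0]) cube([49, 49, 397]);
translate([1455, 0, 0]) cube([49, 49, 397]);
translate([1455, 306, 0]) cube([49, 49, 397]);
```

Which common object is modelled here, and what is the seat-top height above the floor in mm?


A bench. The seat-top height is 442 mm.

A long slab on four corner posts — a bench. The slab sits at z = 397 with thickness 45, so the top is 397 + 45 = 442 mm.


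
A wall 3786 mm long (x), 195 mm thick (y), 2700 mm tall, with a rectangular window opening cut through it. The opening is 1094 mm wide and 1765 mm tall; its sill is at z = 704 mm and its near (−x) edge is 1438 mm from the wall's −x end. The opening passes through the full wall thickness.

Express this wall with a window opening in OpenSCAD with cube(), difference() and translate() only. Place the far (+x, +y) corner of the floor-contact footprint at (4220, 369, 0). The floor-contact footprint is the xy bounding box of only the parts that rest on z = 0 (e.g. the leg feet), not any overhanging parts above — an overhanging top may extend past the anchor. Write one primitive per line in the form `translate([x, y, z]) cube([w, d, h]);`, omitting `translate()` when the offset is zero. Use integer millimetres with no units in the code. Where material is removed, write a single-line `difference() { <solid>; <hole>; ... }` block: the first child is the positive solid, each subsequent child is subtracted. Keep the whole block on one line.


difference() { translate([434, 174, 0]) cube([3786, 195, 2700]); translate([1872, 174, 704]) cube([1094, 195, 1765]); }


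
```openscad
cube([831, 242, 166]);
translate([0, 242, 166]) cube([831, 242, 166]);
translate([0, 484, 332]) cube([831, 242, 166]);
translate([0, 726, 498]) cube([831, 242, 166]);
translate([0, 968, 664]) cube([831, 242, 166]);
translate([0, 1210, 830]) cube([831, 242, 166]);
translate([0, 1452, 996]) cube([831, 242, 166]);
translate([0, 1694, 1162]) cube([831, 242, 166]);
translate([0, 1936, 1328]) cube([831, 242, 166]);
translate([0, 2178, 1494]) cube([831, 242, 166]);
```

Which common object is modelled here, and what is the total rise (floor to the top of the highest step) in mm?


A staircase. The total rise is 1660 mm.

10 identical blocks, each offset up and back from the previous — a staircase. Each step is 166 mm tall and there are 10 of them, so the total rise is 10 × 166 = 1660 mm.


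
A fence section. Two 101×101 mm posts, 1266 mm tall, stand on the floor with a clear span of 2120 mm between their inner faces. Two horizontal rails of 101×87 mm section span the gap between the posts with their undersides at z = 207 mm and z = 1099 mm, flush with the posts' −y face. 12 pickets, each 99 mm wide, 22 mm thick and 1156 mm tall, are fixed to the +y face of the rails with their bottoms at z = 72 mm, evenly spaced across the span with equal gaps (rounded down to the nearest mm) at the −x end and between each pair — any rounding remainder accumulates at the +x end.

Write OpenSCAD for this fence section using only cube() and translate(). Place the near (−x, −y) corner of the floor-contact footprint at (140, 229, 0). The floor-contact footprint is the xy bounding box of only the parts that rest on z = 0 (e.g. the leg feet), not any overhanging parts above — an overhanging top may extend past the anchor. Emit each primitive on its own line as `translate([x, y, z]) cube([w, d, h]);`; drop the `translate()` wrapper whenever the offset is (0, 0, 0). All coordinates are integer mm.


translate([140, 229, 0]) cube([101, 101, 1266]);
translate([2361, 229, 0]) cube([101, 101, 1266]);
translate([241, 229, 207]) cube([2120, 101, 87]);
translate([241, 229, 1099]) cube([2120, 101, 87]);
translate([312, 330, 72]) cube([99, 22, 1156]);
translate([482, 330, 72]) cube([99, 22, 1156]);
translate([652, 330, 72]) cube([99, 22, 1156]);
translate([822, 330, 72]) cube([99, 22, 1156]);
translate([992, 330, 72]) cube([99, 22, 1156]);
translate([1162, 330, 72]) cube([99, 22, 1156]);
translate([1332, 330, 72]) cube([99, 22, 1156]);
translate([1502, 330, 72]) cube([99, 22, 1156]);
translate([1672, 330, 72]) cube([99, 22, 1156]);
translate([1842, 330, 72]) cube([99, 22, 1156]);
translate([2012, 330, 72]) cube([99, 22, 1156]);
translate([2182, 330, 72]) cube([99, 22, 1156]);


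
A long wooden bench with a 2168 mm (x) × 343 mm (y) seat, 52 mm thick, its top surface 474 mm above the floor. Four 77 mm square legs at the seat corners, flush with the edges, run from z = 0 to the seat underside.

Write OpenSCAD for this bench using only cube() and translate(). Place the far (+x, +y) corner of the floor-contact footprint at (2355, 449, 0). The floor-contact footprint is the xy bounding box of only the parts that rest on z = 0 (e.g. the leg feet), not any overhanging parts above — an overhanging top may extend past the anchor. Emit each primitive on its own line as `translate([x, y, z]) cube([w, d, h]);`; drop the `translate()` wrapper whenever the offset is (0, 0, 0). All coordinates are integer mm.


translate([187, 106, 422]) cube([2168, 343, 52]);
translate([187, 106, 0]) cube([77, 77, 422]);
translate([187, 372, 0]) cube([77, 77, 422]);
translate([2278, 106, 0]) cube([77, 77, 422]);
translate([2278, 372, 0]) cube([77, 77, 422]);


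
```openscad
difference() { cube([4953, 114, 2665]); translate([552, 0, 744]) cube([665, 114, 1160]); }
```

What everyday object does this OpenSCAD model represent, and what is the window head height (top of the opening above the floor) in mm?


A wall with a window opening. The window head height is 1904 mm.

A wall with a rectangular opening subtracted — a window. Sill at z = 744, opening 1160 mm tall, so the head is at 744 + 1160 = 1904 mm.


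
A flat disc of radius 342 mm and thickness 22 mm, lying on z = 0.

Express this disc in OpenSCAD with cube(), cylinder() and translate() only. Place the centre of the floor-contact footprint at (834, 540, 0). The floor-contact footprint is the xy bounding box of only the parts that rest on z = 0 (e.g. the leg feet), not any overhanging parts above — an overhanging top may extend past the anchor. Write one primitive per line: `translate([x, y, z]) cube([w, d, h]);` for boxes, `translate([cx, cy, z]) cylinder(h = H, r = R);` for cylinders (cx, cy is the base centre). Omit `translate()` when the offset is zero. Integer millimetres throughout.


translate([834, 540, 0]) cylinder(h = 22, r = 342);


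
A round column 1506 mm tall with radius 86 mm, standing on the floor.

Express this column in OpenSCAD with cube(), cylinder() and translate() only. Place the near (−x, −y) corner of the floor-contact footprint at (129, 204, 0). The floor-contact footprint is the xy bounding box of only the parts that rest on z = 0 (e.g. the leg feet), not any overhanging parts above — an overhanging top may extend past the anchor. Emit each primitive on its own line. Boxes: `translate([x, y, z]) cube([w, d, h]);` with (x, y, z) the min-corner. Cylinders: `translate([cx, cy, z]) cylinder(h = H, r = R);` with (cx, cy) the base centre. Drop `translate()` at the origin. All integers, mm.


translate([215, 290, 0]) cylinder(h = 1506, r = 86);


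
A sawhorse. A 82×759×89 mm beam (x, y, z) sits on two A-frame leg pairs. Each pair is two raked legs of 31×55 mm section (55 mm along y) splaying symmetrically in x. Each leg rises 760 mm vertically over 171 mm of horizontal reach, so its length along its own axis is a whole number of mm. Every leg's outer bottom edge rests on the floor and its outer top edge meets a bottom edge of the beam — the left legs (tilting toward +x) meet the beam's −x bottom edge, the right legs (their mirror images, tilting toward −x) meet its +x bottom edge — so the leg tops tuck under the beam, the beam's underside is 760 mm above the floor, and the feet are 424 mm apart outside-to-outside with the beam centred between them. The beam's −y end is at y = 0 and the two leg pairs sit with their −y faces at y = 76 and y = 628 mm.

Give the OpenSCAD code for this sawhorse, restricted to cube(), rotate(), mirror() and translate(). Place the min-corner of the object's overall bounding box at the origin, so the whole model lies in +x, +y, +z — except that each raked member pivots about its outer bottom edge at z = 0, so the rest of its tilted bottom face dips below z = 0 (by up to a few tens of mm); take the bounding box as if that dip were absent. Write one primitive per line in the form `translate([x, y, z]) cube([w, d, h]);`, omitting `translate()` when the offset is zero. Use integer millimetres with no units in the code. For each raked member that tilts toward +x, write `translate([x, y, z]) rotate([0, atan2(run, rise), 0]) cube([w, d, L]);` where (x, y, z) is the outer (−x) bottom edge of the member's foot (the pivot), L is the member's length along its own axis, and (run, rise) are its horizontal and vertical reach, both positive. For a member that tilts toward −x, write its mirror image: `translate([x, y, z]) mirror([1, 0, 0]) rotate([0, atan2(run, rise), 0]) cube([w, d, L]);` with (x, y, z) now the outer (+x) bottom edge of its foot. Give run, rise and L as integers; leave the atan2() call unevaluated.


translate([171, 0, 760]) cube([82, 759, 89]);
translate([0, 76, 0]) rotate([0, atan2(171, 760), 0]) cube([31, 55, 779]);
translate([424, 76, 0]) mirror([1, 0, 0]) rotate([0, atan2(171, 760), 0]) cube([31, 55, 779]);
translate([0, 628, 0]) rotate([0, atan2(171, 760), 0]) cube([31, 55, 779]);
translate([424, 628, 0]) mirror([1, 0, 0]) rotate([0, atan2(171, 760), 0]) cube([31, 55, 779]);


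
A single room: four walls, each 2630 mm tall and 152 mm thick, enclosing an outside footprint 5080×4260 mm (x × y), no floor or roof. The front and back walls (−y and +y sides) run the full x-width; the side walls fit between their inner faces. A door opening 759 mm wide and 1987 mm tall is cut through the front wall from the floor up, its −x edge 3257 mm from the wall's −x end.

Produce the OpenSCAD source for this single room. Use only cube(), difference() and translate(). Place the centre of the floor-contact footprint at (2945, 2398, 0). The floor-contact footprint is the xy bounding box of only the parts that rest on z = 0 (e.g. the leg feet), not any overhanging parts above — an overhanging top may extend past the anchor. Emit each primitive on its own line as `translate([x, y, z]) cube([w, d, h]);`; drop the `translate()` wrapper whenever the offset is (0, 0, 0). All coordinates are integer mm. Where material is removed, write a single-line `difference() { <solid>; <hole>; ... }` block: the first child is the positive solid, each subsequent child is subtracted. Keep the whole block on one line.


difference() { translate([405, 268, 0]) cube([5080, 152, 2630]); translate([3662, 268, 0]) cube([759, 152, 1987]); }
translate([405, 4376, 0]) cube([5080, 152, 2630]);
translate([405, 420, 0]) cube([152, 3956, 2630]);
translate([5333, 420, 0]) cube([152, 3956, 2630]);


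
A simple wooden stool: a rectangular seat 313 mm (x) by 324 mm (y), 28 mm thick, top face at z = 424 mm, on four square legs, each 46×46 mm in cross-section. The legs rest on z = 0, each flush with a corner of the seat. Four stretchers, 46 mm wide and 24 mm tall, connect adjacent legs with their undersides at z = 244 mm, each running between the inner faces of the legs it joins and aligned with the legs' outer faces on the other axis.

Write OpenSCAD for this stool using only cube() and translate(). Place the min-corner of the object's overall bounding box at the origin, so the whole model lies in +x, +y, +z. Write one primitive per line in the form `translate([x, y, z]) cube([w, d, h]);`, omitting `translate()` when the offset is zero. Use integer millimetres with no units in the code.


translate([0, 0, 396]) cube([313, 324, 28]);
cube([46, 46, 396]);
translate([267, 0, 0]) cube([46, 46, 396]);
translate([0, 278, 0]) cube([46, 46, 396]);
translate([267, 278, 0]) cube([46, 46, 396]);
translate([46, 0, 244]) cube([221, 46, 24]);
translate([46, 278, 244]) cube([221, 46, 24]);
translate([0, 46, 244]) cube([46, 232, 24]);
translate([267, 46, 244]) cube([46, 232, 24]);


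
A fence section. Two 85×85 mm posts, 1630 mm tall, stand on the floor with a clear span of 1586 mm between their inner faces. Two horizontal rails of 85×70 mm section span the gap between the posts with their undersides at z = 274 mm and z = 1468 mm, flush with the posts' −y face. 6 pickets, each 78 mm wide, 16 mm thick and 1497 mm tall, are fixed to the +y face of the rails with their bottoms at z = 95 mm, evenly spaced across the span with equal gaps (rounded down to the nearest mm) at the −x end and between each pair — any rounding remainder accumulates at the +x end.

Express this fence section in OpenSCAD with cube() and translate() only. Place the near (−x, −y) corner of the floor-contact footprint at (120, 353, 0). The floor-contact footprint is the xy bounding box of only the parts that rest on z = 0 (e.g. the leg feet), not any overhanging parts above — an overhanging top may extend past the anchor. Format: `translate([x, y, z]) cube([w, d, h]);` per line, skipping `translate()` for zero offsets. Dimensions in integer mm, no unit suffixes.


translate([120, 353, 0]) cube([85, 85, 1630]);
translate([1791, 353, 0]) cube([85, 85, 1630]);
translate([205, 353, 274]) cube([1586, 85, 70]);
translate([205, 353, 1468]) cube([1586, 85, 70]);
translate([364, 438, 95]) cube([78, 16, 1497]);
translate([601, 438, 95]) cube([78, 16, 1497]);
translate([838, 438, 95]) cube([78, 16, 1497]);
translate([1075, 438, 95]) cube([78, 16, 1497]);
translate([1312, 438, 95]) cube([78, 16, 1497]);
translate([1549, 438, 95]) cube([78, 16, 1497]);


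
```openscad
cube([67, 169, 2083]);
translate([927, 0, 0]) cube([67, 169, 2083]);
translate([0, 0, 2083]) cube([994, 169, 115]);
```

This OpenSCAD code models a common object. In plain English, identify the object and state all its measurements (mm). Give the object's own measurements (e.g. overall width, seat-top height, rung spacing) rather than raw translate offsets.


A door frame. The clear opening is 860 mm wide and 2083 mm high. Two 67 mm wide jambs, 169 mm deep, stand either side of the opening from the floor to the top of the opening. A 115 mm thick head sits across the top of both jambs, spanning the full outside width of the frame.


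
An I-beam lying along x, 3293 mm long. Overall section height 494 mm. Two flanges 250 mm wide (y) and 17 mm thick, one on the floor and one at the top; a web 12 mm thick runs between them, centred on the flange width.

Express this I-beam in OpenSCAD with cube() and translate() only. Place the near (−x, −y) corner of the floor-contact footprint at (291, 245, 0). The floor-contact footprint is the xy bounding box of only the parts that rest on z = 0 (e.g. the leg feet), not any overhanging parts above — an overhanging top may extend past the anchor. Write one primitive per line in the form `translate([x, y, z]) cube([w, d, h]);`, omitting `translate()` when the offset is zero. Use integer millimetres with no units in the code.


translate([291, 245, 0]) cube([3293, 250, 17]);
translate([291, 364, 17]) cube([3293, 12, 460]);
translate([291, 245, 477]) cube([3293, 250, 17]);


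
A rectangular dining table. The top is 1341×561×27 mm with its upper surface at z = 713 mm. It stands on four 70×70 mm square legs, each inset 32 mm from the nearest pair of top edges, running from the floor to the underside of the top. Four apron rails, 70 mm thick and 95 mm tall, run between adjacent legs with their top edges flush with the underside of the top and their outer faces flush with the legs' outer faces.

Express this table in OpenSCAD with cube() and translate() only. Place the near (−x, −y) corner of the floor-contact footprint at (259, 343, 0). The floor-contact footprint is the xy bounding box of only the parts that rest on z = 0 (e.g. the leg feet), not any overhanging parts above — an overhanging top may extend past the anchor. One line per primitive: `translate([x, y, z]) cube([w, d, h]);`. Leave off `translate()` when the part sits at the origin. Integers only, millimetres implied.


translate([227, 311, 686]) cube([1341, 561, 27]);
translate([259, 343, 0]) cube([70, 70, 686]);
translate([1466, 343, 0]) cube([70, 70, 686]);
translate([259, 770, 0]) cube([70, 70, 686]);
translate([1466, 770, 0]) cube([70, 70, 686]);
translate([329, 343, 591]) cube([1137, 70, 95]);
translate([329, 770, 591]) cube([1137, 70, 95]);
translate([259, 413, 591]) cube([70, 357, 95]);
translate([1466, 413, 591]) cube([70, 357, 95]);


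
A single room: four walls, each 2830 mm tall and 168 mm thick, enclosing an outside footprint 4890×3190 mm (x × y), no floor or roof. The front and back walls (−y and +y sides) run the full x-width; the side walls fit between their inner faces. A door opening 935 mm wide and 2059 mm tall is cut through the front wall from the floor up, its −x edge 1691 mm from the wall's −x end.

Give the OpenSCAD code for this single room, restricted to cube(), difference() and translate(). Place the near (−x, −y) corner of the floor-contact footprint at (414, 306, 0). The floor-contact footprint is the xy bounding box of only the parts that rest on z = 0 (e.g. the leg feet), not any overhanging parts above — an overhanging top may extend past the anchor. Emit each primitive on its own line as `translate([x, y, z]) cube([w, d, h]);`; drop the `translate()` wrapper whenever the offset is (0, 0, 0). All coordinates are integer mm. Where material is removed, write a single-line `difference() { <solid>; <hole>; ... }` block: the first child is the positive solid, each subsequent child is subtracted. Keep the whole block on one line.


difference() { translate([414, 306, 0]) cube([4890, 168, 2830]); translate([2105, 306, 0]) cube([935, 168, 2059]); }
translate([414, 3328, 0]) cube([4890, 168, 2830]);
translate([414, 474, 0]) cube([168, 2854, 2830]);
translate([5136, 474, 0]) cube([168, 2854, 2830]);


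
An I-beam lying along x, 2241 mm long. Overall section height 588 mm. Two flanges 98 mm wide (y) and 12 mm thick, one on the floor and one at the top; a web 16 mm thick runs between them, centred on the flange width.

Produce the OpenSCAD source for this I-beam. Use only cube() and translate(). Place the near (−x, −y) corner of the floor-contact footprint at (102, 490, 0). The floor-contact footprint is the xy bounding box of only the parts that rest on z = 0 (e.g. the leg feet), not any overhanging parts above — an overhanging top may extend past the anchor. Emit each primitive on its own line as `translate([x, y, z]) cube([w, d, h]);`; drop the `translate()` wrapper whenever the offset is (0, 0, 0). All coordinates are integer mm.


translate([102, 490, 0]) cube([2241, 98, 12]);
translate([102, 531, 12]) cube([2241, 16, 564]);
translate([102, 490, 576]) cube([2241, 98, 12]);


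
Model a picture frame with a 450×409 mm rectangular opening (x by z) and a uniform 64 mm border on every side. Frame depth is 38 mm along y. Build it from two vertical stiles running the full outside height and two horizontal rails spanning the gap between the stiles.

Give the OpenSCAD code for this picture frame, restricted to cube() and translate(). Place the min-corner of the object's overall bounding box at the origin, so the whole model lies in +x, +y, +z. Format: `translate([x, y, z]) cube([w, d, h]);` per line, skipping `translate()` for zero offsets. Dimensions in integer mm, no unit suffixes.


cube([64, 38, 537]);
translate([514, 0, 0]) cube([64, 38, 537]);
translate([64, 0, 0]) cube([450, 38, 64]);
translate([64, 0, 473]) cube([450, 38, 64]);


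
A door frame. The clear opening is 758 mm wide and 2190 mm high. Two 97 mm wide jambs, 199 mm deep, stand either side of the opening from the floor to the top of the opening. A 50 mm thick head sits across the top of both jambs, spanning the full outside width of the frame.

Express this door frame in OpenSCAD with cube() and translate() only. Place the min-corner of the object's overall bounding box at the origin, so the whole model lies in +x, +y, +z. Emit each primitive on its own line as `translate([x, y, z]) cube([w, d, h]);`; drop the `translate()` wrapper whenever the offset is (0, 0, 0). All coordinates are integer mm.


cube([97, 199, 2190]);
translate([855, 0, 0]) cube([97, 199, 2190]);
translate([0, 0, 2190]) cube([952, 199, 50]);
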